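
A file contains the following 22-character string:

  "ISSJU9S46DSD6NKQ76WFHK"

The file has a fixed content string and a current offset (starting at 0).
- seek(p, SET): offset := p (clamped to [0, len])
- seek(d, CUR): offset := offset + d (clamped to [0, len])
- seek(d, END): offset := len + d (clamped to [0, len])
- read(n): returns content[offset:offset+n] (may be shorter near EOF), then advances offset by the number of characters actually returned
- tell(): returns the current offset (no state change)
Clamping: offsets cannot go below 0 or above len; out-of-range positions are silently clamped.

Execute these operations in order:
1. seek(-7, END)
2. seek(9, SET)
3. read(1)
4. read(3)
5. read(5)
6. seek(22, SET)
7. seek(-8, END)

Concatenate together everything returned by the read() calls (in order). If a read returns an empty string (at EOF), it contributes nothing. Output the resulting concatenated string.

Answer: DSD6NKQ76

Derivation:
After 1 (seek(-7, END)): offset=15
After 2 (seek(9, SET)): offset=9
After 3 (read(1)): returned 'D', offset=10
After 4 (read(3)): returned 'SD6', offset=13
After 5 (read(5)): returned 'NKQ76', offset=18
After 6 (seek(22, SET)): offset=22
After 7 (seek(-8, END)): offset=14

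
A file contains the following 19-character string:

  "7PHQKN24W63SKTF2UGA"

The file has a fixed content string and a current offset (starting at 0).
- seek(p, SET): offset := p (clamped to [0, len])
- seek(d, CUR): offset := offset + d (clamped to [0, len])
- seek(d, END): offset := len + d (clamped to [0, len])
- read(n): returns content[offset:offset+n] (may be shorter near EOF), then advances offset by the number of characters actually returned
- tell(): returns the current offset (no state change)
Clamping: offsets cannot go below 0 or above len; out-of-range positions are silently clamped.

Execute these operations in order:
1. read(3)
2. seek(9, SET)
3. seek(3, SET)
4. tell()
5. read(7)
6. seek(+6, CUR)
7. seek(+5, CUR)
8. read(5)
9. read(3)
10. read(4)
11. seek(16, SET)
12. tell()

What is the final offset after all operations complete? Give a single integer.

After 1 (read(3)): returned '7PH', offset=3
After 2 (seek(9, SET)): offset=9
After 3 (seek(3, SET)): offset=3
After 4 (tell()): offset=3
After 5 (read(7)): returned 'QKN24W6', offset=10
After 6 (seek(+6, CUR)): offset=16
After 7 (seek(+5, CUR)): offset=19
After 8 (read(5)): returned '', offset=19
After 9 (read(3)): returned '', offset=19
After 10 (read(4)): returned '', offset=19
After 11 (seek(16, SET)): offset=16
After 12 (tell()): offset=16

Answer: 16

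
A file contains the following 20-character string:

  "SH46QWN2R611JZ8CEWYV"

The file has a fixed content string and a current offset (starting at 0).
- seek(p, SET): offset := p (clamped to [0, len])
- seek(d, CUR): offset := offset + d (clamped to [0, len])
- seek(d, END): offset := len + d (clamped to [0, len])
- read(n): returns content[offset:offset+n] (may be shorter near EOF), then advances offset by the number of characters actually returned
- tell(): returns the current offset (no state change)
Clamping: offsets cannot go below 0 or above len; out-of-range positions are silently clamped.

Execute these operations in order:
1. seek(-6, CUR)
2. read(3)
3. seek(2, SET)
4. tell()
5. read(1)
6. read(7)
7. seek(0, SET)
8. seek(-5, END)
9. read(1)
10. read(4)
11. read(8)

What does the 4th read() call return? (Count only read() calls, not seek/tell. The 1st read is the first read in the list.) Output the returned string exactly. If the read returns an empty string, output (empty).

After 1 (seek(-6, CUR)): offset=0
After 2 (read(3)): returned 'SH4', offset=3
After 3 (seek(2, SET)): offset=2
After 4 (tell()): offset=2
After 5 (read(1)): returned '4', offset=3
After 6 (read(7)): returned '6QWN2R6', offset=10
After 7 (seek(0, SET)): offset=0
After 8 (seek(-5, END)): offset=15
After 9 (read(1)): returned 'C', offset=16
After 10 (read(4)): returned 'EWYV', offset=20
After 11 (read(8)): returned '', offset=20

Answer: C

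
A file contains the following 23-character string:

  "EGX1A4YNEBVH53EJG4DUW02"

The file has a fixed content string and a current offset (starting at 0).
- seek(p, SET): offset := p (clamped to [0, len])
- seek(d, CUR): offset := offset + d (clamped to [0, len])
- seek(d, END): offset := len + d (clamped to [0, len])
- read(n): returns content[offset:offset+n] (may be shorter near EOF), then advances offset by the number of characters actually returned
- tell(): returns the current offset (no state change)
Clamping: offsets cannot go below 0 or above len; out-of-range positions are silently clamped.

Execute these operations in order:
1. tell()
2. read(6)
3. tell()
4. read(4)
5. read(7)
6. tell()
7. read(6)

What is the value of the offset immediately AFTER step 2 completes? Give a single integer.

After 1 (tell()): offset=0
After 2 (read(6)): returned 'EGX1A4', offset=6

Answer: 6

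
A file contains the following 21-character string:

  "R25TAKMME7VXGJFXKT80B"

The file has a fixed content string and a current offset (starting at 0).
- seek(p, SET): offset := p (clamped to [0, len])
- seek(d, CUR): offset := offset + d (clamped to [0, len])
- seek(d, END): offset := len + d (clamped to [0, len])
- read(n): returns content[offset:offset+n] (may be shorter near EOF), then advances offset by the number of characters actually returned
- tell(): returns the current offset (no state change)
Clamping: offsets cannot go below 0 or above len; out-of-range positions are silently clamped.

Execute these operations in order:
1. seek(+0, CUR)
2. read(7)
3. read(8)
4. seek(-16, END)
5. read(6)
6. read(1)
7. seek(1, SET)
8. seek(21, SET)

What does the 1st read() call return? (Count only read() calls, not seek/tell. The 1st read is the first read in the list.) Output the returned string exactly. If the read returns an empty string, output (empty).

After 1 (seek(+0, CUR)): offset=0
After 2 (read(7)): returned 'R25TAKM', offset=7
After 3 (read(8)): returned 'ME7VXGJF', offset=15
After 4 (seek(-16, END)): offset=5
After 5 (read(6)): returned 'KMME7V', offset=11
After 6 (read(1)): returned 'X', offset=12
After 7 (seek(1, SET)): offset=1
After 8 (seek(21, SET)): offset=21

Answer: R25TAKM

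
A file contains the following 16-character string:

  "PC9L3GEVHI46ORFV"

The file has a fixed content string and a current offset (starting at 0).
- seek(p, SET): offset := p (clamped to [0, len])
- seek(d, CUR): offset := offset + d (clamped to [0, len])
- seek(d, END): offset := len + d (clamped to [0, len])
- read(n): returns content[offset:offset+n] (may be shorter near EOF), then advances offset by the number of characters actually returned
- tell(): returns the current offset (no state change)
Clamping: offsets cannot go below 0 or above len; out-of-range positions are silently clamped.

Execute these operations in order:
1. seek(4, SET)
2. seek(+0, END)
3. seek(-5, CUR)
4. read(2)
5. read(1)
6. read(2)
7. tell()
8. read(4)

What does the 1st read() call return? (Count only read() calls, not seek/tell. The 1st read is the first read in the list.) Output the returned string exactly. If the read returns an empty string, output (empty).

Answer: 6O

Derivation:
After 1 (seek(4, SET)): offset=4
After 2 (seek(+0, END)): offset=16
After 3 (seek(-5, CUR)): offset=11
After 4 (read(2)): returned '6O', offset=13
After 5 (read(1)): returned 'R', offset=14
After 6 (read(2)): returned 'FV', offset=16
After 7 (tell()): offset=16
After 8 (read(4)): returned '', offset=16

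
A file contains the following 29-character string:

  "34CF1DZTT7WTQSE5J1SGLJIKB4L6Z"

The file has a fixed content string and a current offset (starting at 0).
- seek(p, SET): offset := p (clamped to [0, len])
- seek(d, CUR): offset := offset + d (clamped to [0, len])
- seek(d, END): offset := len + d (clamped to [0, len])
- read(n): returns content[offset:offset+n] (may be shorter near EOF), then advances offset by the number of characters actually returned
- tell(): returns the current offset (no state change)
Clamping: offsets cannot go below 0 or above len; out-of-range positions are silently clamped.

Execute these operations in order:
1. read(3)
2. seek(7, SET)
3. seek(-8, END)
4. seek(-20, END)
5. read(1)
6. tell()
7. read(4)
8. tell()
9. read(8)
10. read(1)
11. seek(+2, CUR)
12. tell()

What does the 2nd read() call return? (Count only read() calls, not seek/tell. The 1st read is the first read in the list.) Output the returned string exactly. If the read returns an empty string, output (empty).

Answer: 7

Derivation:
After 1 (read(3)): returned '34C', offset=3
After 2 (seek(7, SET)): offset=7
After 3 (seek(-8, END)): offset=21
After 4 (seek(-20, END)): offset=9
After 5 (read(1)): returned '7', offset=10
After 6 (tell()): offset=10
After 7 (read(4)): returned 'WTQS', offset=14
After 8 (tell()): offset=14
After 9 (read(8)): returned 'E5J1SGLJ', offset=22
After 10 (read(1)): returned 'I', offset=23
After 11 (seek(+2, CUR)): offset=25
After 12 (tell()): offset=25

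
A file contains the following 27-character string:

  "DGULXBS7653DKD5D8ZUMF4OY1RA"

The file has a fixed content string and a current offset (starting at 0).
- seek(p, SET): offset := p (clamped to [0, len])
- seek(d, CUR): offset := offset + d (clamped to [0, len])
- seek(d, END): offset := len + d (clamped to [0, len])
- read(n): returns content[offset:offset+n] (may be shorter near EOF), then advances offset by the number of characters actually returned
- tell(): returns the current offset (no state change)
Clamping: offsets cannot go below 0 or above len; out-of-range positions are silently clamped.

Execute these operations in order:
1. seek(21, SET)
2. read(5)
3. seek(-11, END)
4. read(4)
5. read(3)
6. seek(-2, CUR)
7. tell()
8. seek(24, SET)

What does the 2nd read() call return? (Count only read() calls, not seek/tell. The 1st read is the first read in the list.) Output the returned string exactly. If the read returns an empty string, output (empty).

After 1 (seek(21, SET)): offset=21
After 2 (read(5)): returned '4OY1R', offset=26
After 3 (seek(-11, END)): offset=16
After 4 (read(4)): returned '8ZUM', offset=20
After 5 (read(3)): returned 'F4O', offset=23
After 6 (seek(-2, CUR)): offset=21
After 7 (tell()): offset=21
After 8 (seek(24, SET)): offset=24

Answer: 8ZUM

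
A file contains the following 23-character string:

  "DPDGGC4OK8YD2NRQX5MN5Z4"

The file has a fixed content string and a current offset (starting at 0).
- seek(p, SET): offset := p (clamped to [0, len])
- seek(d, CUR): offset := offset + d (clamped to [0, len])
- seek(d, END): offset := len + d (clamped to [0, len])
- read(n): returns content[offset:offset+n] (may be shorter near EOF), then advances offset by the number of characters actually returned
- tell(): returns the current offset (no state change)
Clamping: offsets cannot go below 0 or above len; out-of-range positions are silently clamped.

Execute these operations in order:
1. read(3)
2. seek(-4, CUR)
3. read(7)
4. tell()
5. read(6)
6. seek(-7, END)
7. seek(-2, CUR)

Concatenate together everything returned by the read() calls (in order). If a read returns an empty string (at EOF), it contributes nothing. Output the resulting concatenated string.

After 1 (read(3)): returned 'DPD', offset=3
After 2 (seek(-4, CUR)): offset=0
After 3 (read(7)): returned 'DPDGGC4', offset=7
After 4 (tell()): offset=7
After 5 (read(6)): returned 'OK8YD2', offset=13
After 6 (seek(-7, END)): offset=16
After 7 (seek(-2, CUR)): offset=14

Answer: DPDDPDGGC4OK8YD2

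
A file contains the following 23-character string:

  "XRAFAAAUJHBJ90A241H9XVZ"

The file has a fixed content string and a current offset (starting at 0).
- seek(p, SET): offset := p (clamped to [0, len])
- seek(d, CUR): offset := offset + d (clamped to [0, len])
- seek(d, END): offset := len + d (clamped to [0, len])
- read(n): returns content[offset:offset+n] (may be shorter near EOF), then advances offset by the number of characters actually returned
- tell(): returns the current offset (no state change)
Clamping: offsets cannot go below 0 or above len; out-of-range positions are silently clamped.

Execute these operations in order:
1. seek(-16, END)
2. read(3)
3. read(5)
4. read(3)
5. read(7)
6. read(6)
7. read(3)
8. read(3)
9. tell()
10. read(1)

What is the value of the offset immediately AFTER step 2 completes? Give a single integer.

After 1 (seek(-16, END)): offset=7
After 2 (read(3)): returned 'UJH', offset=10

Answer: 10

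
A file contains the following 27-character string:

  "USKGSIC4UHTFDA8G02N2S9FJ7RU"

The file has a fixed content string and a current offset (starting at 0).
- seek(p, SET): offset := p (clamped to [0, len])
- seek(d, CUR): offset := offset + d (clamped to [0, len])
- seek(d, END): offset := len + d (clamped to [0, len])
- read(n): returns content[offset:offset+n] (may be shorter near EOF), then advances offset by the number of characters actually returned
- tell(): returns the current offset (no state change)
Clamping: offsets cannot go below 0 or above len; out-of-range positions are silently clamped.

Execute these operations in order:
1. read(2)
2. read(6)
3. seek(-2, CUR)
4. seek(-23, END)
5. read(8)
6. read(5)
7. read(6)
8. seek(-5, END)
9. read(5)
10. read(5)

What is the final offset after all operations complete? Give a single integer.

Answer: 27

Derivation:
After 1 (read(2)): returned 'US', offset=2
After 2 (read(6)): returned 'KGSIC4', offset=8
After 3 (seek(-2, CUR)): offset=6
After 4 (seek(-23, END)): offset=4
After 5 (read(8)): returned 'SIC4UHTF', offset=12
After 6 (read(5)): returned 'DA8G0', offset=17
After 7 (read(6)): returned '2N2S9F', offset=23
After 8 (seek(-5, END)): offset=22
After 9 (read(5)): returned 'FJ7RU', offset=27
After 10 (read(5)): returned '', offset=27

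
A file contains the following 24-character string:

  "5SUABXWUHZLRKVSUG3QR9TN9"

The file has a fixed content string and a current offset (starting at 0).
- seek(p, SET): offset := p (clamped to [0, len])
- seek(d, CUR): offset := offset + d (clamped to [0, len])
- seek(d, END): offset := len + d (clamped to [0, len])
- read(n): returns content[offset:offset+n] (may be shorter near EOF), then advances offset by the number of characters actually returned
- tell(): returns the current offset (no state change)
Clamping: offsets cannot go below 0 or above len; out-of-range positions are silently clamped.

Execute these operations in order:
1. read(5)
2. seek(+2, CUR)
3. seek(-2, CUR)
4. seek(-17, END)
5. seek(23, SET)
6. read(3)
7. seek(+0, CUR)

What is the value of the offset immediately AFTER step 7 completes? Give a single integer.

Answer: 24

Derivation:
After 1 (read(5)): returned '5SUAB', offset=5
After 2 (seek(+2, CUR)): offset=7
After 3 (seek(-2, CUR)): offset=5
After 4 (seek(-17, END)): offset=7
After 5 (seek(23, SET)): offset=23
After 6 (read(3)): returned '9', offset=24
After 7 (seek(+0, CUR)): offset=24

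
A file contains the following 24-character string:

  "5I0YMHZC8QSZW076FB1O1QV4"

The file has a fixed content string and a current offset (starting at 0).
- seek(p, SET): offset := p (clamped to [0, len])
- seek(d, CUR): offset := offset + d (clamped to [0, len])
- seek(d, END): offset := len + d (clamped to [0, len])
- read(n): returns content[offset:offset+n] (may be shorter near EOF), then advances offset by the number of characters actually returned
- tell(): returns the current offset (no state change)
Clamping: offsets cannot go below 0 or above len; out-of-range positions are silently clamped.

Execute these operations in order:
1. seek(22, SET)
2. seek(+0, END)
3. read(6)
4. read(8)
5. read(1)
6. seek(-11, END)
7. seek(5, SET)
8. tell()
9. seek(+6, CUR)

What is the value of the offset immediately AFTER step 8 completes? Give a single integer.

Answer: 5

Derivation:
After 1 (seek(22, SET)): offset=22
After 2 (seek(+0, END)): offset=24
After 3 (read(6)): returned '', offset=24
After 4 (read(8)): returned '', offset=24
After 5 (read(1)): returned '', offset=24
After 6 (seek(-11, END)): offset=13
After 7 (seek(5, SET)): offset=5
After 8 (tell()): offset=5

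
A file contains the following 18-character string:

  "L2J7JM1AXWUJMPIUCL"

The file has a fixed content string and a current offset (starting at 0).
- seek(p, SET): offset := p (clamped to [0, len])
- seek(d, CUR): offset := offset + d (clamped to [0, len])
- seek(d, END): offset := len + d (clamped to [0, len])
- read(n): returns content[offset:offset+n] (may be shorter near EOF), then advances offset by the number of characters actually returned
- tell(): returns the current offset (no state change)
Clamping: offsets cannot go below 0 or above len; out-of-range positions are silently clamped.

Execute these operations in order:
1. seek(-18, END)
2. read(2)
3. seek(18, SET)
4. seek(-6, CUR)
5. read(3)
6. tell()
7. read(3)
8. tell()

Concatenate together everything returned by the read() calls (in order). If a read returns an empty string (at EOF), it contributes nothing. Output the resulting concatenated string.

After 1 (seek(-18, END)): offset=0
After 2 (read(2)): returned 'L2', offset=2
After 3 (seek(18, SET)): offset=18
After 4 (seek(-6, CUR)): offset=12
After 5 (read(3)): returned 'MPI', offset=15
After 6 (tell()): offset=15
After 7 (read(3)): returned 'UCL', offset=18
After 8 (tell()): offset=18

Answer: L2MPIUCL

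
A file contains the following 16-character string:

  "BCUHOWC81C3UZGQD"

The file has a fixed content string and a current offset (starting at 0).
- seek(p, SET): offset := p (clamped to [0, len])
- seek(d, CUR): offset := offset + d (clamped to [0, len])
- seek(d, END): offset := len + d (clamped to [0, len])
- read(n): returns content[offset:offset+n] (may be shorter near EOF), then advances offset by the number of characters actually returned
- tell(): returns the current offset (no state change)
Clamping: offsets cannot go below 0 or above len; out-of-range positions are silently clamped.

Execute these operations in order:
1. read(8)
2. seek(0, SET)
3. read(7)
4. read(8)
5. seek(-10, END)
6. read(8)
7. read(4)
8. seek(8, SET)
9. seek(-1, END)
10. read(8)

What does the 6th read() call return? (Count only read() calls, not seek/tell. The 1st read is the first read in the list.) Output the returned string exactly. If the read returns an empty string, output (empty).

Answer: D

Derivation:
After 1 (read(8)): returned 'BCUHOWC8', offset=8
After 2 (seek(0, SET)): offset=0
After 3 (read(7)): returned 'BCUHOWC', offset=7
After 4 (read(8)): returned '81C3UZGQ', offset=15
After 5 (seek(-10, END)): offset=6
After 6 (read(8)): returned 'C81C3UZG', offset=14
After 7 (read(4)): returned 'QD', offset=16
After 8 (seek(8, SET)): offset=8
After 9 (seek(-1, END)): offset=15
After 10 (read(8)): returned 'D', offset=16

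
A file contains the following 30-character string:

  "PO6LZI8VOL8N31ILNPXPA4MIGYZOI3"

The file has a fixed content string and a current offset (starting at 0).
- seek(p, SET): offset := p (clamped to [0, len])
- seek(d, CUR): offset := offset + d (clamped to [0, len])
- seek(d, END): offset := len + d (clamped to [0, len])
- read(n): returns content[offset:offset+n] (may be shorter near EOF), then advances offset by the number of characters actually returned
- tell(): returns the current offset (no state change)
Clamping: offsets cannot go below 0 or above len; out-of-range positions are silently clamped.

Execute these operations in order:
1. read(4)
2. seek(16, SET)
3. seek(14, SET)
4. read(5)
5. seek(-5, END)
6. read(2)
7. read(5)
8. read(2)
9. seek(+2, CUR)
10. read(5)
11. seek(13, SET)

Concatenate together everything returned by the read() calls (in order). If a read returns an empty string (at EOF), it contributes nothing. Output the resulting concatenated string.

Answer: PO6LILNPXYZOI3

Derivation:
After 1 (read(4)): returned 'PO6L', offset=4
After 2 (seek(16, SET)): offset=16
After 3 (seek(14, SET)): offset=14
After 4 (read(5)): returned 'ILNPX', offset=19
After 5 (seek(-5, END)): offset=25
After 6 (read(2)): returned 'YZ', offset=27
After 7 (read(5)): returned 'OI3', offset=30
After 8 (read(2)): returned '', offset=30
After 9 (seek(+2, CUR)): offset=30
After 10 (read(5)): returned '', offset=30
After 11 (seek(13, SET)): offset=13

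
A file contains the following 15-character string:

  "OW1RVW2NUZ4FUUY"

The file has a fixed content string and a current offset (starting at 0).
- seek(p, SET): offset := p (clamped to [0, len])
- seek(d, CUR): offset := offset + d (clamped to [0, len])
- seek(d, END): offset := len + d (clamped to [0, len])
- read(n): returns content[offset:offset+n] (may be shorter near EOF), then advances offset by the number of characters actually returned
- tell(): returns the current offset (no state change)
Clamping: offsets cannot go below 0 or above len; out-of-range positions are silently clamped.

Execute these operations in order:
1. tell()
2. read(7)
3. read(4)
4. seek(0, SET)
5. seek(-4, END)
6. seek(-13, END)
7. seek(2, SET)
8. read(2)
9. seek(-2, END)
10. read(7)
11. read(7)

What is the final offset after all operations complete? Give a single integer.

After 1 (tell()): offset=0
After 2 (read(7)): returned 'OW1RVW2', offset=7
After 3 (read(4)): returned 'NUZ4', offset=11
After 4 (seek(0, SET)): offset=0
After 5 (seek(-4, END)): offset=11
After 6 (seek(-13, END)): offset=2
After 7 (seek(2, SET)): offset=2
After 8 (read(2)): returned '1R', offset=4
After 9 (seek(-2, END)): offset=13
After 10 (read(7)): returned 'UY', offset=15
After 11 (read(7)): returned '', offset=15

Answer: 15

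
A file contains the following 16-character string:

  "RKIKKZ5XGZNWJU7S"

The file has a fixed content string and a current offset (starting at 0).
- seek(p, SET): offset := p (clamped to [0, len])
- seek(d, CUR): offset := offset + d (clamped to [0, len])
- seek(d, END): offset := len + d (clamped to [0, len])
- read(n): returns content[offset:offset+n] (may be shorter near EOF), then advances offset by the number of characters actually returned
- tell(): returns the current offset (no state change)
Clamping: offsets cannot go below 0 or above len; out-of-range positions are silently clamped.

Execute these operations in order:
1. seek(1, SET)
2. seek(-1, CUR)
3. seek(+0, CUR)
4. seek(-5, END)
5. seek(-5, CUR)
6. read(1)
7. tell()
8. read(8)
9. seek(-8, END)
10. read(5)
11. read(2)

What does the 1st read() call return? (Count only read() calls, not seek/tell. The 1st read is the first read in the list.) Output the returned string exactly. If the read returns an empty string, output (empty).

After 1 (seek(1, SET)): offset=1
After 2 (seek(-1, CUR)): offset=0
After 3 (seek(+0, CUR)): offset=0
After 4 (seek(-5, END)): offset=11
After 5 (seek(-5, CUR)): offset=6
After 6 (read(1)): returned '5', offset=7
After 7 (tell()): offset=7
After 8 (read(8)): returned 'XGZNWJU7', offset=15
After 9 (seek(-8, END)): offset=8
After 10 (read(5)): returned 'GZNWJ', offset=13
After 11 (read(2)): returned 'U7', offset=15

Answer: 5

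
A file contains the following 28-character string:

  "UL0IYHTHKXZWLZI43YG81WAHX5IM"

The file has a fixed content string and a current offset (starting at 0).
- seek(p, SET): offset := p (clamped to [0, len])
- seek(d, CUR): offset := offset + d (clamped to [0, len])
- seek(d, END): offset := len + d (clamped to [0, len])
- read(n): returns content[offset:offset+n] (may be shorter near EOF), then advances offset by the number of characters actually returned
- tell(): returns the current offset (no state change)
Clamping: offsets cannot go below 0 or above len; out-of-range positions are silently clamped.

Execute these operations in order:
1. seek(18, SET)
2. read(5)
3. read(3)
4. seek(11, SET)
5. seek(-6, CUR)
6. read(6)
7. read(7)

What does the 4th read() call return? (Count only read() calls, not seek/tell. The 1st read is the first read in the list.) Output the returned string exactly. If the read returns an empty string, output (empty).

After 1 (seek(18, SET)): offset=18
After 2 (read(5)): returned 'G81WA', offset=23
After 3 (read(3)): returned 'HX5', offset=26
After 4 (seek(11, SET)): offset=11
After 5 (seek(-6, CUR)): offset=5
After 6 (read(6)): returned 'HTHKXZ', offset=11
After 7 (read(7)): returned 'WLZI43Y', offset=18

Answer: WLZI43Y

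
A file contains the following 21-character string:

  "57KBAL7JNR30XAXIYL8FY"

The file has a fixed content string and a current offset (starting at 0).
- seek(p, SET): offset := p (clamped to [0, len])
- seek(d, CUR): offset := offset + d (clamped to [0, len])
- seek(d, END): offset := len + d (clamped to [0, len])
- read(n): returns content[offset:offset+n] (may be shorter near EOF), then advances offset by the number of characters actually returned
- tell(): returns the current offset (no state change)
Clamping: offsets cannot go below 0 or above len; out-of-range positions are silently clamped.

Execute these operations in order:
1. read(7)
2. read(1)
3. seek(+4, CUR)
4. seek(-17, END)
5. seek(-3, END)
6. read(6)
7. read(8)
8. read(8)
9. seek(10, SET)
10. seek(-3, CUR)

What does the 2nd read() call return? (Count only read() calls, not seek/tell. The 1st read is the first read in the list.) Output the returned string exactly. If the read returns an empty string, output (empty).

Answer: J

Derivation:
After 1 (read(7)): returned '57KBAL7', offset=7
After 2 (read(1)): returned 'J', offset=8
After 3 (seek(+4, CUR)): offset=12
After 4 (seek(-17, END)): offset=4
After 5 (seek(-3, END)): offset=18
After 6 (read(6)): returned '8FY', offset=21
After 7 (read(8)): returned '', offset=21
After 8 (read(8)): returned '', offset=21
After 9 (seek(10, SET)): offset=10
After 10 (seek(-3, CUR)): offset=7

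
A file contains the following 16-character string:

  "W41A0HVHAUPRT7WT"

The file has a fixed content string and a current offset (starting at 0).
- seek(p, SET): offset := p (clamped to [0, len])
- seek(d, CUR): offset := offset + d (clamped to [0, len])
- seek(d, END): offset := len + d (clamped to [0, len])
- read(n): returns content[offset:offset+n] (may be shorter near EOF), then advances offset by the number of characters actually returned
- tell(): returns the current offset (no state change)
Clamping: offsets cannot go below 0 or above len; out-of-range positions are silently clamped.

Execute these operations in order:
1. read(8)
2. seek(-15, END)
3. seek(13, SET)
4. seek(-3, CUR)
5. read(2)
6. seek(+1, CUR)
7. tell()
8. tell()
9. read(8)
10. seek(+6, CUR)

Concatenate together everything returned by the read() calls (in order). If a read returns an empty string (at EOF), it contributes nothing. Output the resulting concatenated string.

Answer: W41A0HVHPR7WT

Derivation:
After 1 (read(8)): returned 'W41A0HVH', offset=8
After 2 (seek(-15, END)): offset=1
After 3 (seek(13, SET)): offset=13
After 4 (seek(-3, CUR)): offset=10
After 5 (read(2)): returned 'PR', offset=12
After 6 (seek(+1, CUR)): offset=13
After 7 (tell()): offset=13
After 8 (tell()): offset=13
After 9 (read(8)): returned '7WT', offset=16
After 10 (seek(+6, CUR)): offset=16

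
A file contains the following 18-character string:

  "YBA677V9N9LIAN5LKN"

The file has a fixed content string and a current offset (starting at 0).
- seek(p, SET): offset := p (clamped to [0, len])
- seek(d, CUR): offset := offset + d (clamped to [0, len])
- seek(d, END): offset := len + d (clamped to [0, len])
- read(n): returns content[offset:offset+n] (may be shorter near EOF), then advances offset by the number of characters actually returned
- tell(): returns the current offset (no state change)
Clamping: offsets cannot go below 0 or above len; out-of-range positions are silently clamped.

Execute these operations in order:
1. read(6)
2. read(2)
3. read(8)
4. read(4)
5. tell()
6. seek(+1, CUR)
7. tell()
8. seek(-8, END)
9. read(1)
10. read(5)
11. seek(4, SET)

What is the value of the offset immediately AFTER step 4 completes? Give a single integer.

Answer: 18

Derivation:
After 1 (read(6)): returned 'YBA677', offset=6
After 2 (read(2)): returned 'V9', offset=8
After 3 (read(8)): returned 'N9LIAN5L', offset=16
After 4 (read(4)): returned 'KN', offset=18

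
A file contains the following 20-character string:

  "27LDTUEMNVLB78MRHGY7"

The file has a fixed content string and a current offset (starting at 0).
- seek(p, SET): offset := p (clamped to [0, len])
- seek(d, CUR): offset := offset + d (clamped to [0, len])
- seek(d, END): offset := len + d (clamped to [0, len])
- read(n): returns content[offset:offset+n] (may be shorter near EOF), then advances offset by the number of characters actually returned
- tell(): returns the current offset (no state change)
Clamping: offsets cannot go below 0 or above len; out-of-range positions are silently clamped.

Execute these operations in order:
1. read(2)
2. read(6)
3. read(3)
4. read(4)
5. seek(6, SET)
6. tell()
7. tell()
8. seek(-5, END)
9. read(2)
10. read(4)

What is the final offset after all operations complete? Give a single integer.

After 1 (read(2)): returned '27', offset=2
After 2 (read(6)): returned 'LDTUEM', offset=8
After 3 (read(3)): returned 'NVL', offset=11
After 4 (read(4)): returned 'B78M', offset=15
After 5 (seek(6, SET)): offset=6
After 6 (tell()): offset=6
After 7 (tell()): offset=6
After 8 (seek(-5, END)): offset=15
After 9 (read(2)): returned 'RH', offset=17
After 10 (read(4)): returned 'GY7', offset=20

Answer: 20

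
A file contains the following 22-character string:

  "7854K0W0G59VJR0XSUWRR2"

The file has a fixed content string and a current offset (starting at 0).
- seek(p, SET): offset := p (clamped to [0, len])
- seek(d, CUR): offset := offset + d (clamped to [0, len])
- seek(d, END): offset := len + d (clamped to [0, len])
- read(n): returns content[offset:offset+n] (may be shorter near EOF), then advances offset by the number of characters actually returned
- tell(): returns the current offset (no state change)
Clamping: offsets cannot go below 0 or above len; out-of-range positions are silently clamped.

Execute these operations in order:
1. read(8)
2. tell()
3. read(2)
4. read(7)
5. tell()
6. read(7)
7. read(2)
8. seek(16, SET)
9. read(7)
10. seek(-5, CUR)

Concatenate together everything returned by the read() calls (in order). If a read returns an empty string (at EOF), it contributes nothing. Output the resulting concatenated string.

Answer: 7854K0W0G59VJR0XSUWRR2SUWRR2

Derivation:
After 1 (read(8)): returned '7854K0W0', offset=8
After 2 (tell()): offset=8
After 3 (read(2)): returned 'G5', offset=10
After 4 (read(7)): returned '9VJR0XS', offset=17
After 5 (tell()): offset=17
After 6 (read(7)): returned 'UWRR2', offset=22
After 7 (read(2)): returned '', offset=22
After 8 (seek(16, SET)): offset=16
After 9 (read(7)): returned 'SUWRR2', offset=22
After 10 (seek(-5, CUR)): offset=17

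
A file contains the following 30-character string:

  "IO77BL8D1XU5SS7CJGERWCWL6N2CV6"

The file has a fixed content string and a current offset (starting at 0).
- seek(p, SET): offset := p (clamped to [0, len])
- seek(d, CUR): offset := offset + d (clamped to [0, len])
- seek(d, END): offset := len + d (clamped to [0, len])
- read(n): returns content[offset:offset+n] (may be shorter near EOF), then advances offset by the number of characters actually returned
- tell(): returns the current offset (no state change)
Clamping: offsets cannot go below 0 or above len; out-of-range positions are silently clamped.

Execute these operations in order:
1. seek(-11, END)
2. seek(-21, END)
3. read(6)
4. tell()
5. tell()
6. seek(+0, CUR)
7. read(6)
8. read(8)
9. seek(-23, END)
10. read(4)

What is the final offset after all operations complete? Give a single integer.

Answer: 11

Derivation:
After 1 (seek(-11, END)): offset=19
After 2 (seek(-21, END)): offset=9
After 3 (read(6)): returned 'XU5SS7', offset=15
After 4 (tell()): offset=15
After 5 (tell()): offset=15
After 6 (seek(+0, CUR)): offset=15
After 7 (read(6)): returned 'CJGERW', offset=21
After 8 (read(8)): returned 'CWL6N2CV', offset=29
After 9 (seek(-23, END)): offset=7
After 10 (read(4)): returned 'D1XU', offset=11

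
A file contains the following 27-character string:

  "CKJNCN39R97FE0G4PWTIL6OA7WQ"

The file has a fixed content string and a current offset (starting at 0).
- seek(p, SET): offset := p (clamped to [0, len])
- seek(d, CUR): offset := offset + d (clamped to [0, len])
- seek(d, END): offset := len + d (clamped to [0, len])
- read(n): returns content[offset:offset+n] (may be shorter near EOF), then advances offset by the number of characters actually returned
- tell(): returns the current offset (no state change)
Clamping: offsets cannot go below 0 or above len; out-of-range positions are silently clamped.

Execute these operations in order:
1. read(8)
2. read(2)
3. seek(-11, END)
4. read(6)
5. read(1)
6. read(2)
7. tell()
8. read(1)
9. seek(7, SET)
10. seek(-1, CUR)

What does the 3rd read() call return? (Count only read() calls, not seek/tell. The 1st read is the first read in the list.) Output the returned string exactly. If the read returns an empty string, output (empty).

After 1 (read(8)): returned 'CKJNCN39', offset=8
After 2 (read(2)): returned 'R9', offset=10
After 3 (seek(-11, END)): offset=16
After 4 (read(6)): returned 'PWTIL6', offset=22
After 5 (read(1)): returned 'O', offset=23
After 6 (read(2)): returned 'A7', offset=25
After 7 (tell()): offset=25
After 8 (read(1)): returned 'W', offset=26
After 9 (seek(7, SET)): offset=7
After 10 (seek(-1, CUR)): offset=6

Answer: PWTIL6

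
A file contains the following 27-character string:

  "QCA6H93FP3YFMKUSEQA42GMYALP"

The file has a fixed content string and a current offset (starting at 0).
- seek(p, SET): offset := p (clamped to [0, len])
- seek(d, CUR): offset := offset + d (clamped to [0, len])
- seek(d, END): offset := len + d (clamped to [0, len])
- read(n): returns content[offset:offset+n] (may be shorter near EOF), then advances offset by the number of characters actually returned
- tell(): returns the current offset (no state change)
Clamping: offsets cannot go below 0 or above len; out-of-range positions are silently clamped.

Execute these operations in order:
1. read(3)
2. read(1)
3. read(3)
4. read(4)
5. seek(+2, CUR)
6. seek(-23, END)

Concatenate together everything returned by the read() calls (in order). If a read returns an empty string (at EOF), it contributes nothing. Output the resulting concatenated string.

After 1 (read(3)): returned 'QCA', offset=3
After 2 (read(1)): returned '6', offset=4
After 3 (read(3)): returned 'H93', offset=7
After 4 (read(4)): returned 'FP3Y', offset=11
After 5 (seek(+2, CUR)): offset=13
After 6 (seek(-23, END)): offset=4

Answer: QCA6H93FP3Y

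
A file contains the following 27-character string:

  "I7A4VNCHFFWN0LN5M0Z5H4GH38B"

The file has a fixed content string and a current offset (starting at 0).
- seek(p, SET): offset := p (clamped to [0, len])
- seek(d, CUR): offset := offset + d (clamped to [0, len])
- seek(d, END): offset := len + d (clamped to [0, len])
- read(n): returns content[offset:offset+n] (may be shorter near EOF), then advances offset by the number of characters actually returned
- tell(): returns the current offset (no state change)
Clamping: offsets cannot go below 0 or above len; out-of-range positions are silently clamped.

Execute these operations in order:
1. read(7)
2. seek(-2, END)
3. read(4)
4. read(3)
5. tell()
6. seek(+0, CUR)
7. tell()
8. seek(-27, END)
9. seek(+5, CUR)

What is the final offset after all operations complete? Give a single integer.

After 1 (read(7)): returned 'I7A4VNC', offset=7
After 2 (seek(-2, END)): offset=25
After 3 (read(4)): returned '8B', offset=27
After 4 (read(3)): returned '', offset=27
After 5 (tell()): offset=27
After 6 (seek(+0, CUR)): offset=27
After 7 (tell()): offset=27
After 8 (seek(-27, END)): offset=0
After 9 (seek(+5, CUR)): offset=5

Answer: 5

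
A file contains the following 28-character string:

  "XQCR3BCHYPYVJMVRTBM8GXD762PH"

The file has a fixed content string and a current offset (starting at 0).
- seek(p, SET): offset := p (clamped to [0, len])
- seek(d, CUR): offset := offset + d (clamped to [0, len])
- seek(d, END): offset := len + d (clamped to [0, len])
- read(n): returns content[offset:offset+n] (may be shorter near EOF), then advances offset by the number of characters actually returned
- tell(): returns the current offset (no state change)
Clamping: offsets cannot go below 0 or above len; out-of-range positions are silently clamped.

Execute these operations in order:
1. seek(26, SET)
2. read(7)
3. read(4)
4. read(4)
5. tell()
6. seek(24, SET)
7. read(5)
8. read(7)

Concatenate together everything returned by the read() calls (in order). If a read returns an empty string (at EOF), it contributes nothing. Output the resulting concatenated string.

Answer: PH62PH

Derivation:
After 1 (seek(26, SET)): offset=26
After 2 (read(7)): returned 'PH', offset=28
After 3 (read(4)): returned '', offset=28
After 4 (read(4)): returned '', offset=28
After 5 (tell()): offset=28
After 6 (seek(24, SET)): offset=24
After 7 (read(5)): returned '62PH', offset=28
After 8 (read(7)): returned '', offset=28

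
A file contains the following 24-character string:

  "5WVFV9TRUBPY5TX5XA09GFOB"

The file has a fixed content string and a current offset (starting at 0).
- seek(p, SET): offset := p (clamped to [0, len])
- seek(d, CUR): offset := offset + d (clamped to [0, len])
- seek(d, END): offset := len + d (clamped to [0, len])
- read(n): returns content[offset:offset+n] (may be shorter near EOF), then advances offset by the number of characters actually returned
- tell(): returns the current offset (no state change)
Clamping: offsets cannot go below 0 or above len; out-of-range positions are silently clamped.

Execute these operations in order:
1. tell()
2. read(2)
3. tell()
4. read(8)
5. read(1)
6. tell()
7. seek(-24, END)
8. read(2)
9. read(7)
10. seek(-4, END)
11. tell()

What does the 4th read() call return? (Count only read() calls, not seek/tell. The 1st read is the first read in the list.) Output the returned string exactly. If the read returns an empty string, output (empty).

After 1 (tell()): offset=0
After 2 (read(2)): returned '5W', offset=2
After 3 (tell()): offset=2
After 4 (read(8)): returned 'VFV9TRUB', offset=10
After 5 (read(1)): returned 'P', offset=11
After 6 (tell()): offset=11
After 7 (seek(-24, END)): offset=0
After 8 (read(2)): returned '5W', offset=2
After 9 (read(7)): returned 'VFV9TRU', offset=9
After 10 (seek(-4, END)): offset=20
After 11 (tell()): offset=20

Answer: 5W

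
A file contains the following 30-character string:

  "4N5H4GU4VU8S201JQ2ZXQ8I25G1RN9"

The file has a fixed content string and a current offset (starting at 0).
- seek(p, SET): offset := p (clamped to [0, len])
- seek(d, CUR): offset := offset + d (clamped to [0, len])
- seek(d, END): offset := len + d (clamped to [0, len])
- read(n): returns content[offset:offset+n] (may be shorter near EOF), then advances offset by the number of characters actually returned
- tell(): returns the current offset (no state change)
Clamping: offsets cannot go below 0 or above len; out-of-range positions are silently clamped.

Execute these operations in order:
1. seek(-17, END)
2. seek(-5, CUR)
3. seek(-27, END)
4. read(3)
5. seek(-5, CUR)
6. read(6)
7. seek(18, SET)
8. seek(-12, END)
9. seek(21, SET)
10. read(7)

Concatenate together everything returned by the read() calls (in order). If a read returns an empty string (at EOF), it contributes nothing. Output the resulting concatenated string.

Answer: H4GN5H4GU8I25G1R

Derivation:
After 1 (seek(-17, END)): offset=13
After 2 (seek(-5, CUR)): offset=8
After 3 (seek(-27, END)): offset=3
After 4 (read(3)): returned 'H4G', offset=6
After 5 (seek(-5, CUR)): offset=1
After 6 (read(6)): returned 'N5H4GU', offset=7
After 7 (seek(18, SET)): offset=18
After 8 (seek(-12, END)): offset=18
After 9 (seek(21, SET)): offset=21
After 10 (read(7)): returned '8I25G1R', offset=28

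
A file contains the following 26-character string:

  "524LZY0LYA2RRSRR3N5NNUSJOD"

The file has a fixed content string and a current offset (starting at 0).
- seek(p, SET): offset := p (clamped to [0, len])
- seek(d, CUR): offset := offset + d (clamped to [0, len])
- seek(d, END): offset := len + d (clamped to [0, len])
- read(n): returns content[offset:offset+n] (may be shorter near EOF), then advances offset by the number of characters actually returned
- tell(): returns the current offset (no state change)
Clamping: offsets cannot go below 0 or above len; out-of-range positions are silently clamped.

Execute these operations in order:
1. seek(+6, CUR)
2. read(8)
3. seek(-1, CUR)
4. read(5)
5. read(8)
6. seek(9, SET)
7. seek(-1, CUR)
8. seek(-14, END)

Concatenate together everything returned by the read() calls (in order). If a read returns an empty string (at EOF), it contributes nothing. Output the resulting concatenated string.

Answer: 0LYA2RRSSRR3N5NNUSJOD

Derivation:
After 1 (seek(+6, CUR)): offset=6
After 2 (read(8)): returned '0LYA2RRS', offset=14
After 3 (seek(-1, CUR)): offset=13
After 4 (read(5)): returned 'SRR3N', offset=18
After 5 (read(8)): returned '5NNUSJOD', offset=26
After 6 (seek(9, SET)): offset=9
After 7 (seek(-1, CUR)): offset=8
After 8 (seek(-14, END)): offset=12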